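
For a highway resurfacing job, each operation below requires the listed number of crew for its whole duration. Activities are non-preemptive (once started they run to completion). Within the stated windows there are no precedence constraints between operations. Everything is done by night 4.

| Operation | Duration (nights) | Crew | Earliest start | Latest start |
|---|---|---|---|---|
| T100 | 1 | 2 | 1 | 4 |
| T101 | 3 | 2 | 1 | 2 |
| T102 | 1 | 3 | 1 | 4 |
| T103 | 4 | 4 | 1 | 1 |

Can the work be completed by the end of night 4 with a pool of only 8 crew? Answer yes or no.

yes

Schedule T100@1, T101@1, T102@4, T103@1: n1:8  n2:6  n3:6  n4:7 — peak 8 ≤ 8.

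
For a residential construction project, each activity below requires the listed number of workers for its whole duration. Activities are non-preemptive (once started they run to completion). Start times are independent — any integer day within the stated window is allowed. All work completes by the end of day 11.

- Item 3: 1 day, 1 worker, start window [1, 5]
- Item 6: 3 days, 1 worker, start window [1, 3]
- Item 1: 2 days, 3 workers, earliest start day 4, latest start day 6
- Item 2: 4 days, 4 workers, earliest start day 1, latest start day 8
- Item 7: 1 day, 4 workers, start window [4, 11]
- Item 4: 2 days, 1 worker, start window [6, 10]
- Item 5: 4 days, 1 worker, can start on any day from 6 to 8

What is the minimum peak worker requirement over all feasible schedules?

Early-start (Item 3@1, Item 6@1, Item 1@4, Item 2@1, Item 7@4, Item 4@6, Item 5@6) gives peak 11: d1:6  d2:5  d3:5  d4:11  d5:3  d6:2  d7:2  d8:1  d9:1  d10:0  d11:0.
Shift Item 2→6, Item 7→10, Item 5→8.
Schedule Item 3@1, Item 6@1, Item 1@4, Item 2@6, Item 7@10, Item 4@6, Item 5@8: d1:2  d2:1  d3:1  d4:3  d5:3  d6:5  d7:5  d8:5  d9:5  d10:5  d11:1 — peak 5.

5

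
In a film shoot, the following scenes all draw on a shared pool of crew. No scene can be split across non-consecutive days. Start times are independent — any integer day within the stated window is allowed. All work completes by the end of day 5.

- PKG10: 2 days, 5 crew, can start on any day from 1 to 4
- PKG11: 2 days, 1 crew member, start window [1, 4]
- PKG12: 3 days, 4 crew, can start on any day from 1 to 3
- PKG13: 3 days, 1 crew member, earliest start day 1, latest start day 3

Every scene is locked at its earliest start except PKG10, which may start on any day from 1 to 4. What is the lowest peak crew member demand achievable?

PKG10@1: d1:11  d2:11  d3:5  d4:0  d5:0 → peak 11
PKG10@2: d1:6  d2:11  d3:10  d4:0  d5:0 → peak 11
PKG10@3: d1:6  d2:6  d3:10  d4:5  d5:0 → peak 10
PKG10@4: d1:6  d2:6  d3:5  d4:5  d5:5 → peak 6
Best is PKG10@4, peak 6.

6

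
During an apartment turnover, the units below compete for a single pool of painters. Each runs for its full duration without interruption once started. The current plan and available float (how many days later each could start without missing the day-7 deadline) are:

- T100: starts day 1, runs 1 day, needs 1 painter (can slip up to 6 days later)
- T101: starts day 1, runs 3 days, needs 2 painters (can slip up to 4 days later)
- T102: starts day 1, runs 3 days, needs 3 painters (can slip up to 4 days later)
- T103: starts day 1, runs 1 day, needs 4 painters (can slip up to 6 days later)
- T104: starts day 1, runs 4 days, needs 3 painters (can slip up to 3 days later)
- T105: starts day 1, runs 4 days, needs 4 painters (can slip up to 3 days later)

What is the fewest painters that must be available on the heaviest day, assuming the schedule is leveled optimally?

Early-start (T100@1, T101@1, T102@1, T103@1, T104@1, T105@1) gives peak 17: d1:17  d2:12  d3:12  d4:7  d5:0  d6:0  d7:0.
Shift T103→6, T104→2, T105→4.
Schedule T100@1, T101@1, T102@1, T103@6, T104@2, T105@4: d1:6  d2:8  d3:8  d4:7  d5:7  d6:8  d7:4 — peak 8.

8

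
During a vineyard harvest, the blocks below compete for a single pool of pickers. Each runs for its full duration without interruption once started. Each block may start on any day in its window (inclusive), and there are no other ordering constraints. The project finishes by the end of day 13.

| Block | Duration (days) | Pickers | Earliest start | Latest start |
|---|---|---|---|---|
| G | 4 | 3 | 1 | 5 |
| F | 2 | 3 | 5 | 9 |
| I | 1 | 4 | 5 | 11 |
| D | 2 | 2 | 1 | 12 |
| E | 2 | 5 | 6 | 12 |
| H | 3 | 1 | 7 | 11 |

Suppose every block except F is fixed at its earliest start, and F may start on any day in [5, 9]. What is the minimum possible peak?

6

F@5: d1:5  d2:5  d3:3  d4:3  d5:7  d6:8  d7:6  d8:1  d9:1  d10:0  d11:0  d12:0  d13:0 → peak 8
F@6: d1:5  d2:5  d3:3  d4:3  d5:4  d6:8  d7:9  d8:1  d9:1  d10:0  d11:0  d12:0  d13:0 → peak 9
F@7: d1:5  d2:5  d3:3  d4:3  d5:4  d6:5  d7:9  d8:4  d9:1  d10:0  d11:0  d12:0  d13:0 → peak 9
F@8: d1:5  d2:5  d3:3  d4:3  d5:4  d6:5  d7:6  d8:4  d9:4  d10:0  d11:0  d12:0  d13:0 → peak 6
F@9: d1:5  d2:5  d3:3  d4:3  d5:4  d6:5  d7:6  d8:1  d9:4  d10:3  d11:0  d12:0  d13:0 → peak 6
Best is F@8, peak 6.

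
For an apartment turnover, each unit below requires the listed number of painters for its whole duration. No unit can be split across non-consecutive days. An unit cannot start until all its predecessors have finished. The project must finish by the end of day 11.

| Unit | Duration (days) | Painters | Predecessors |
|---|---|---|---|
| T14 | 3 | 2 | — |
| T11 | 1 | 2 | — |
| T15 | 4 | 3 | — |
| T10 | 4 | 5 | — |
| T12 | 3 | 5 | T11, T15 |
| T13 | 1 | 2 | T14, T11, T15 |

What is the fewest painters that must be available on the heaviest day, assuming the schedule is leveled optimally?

7

Early-start (T14@1, T11@1, T15@1, T10@1, T12@5, T13@5) gives peak 12: d1:12  d2:10  d3:10  d4:8  d5:7  d6:5  d7:5  d8:0  d9:0  d10:0  d11:0.
Shift T10→5, T12→9.
Schedule T14@1, T11@1, T15@1, T10@5, T12@9, T13@5: d1:7  d2:5  d3:5  d4:3  d5:7  d6:5  d7:5  d8:5  d9:5  d10:5  d11:5 — peak 7.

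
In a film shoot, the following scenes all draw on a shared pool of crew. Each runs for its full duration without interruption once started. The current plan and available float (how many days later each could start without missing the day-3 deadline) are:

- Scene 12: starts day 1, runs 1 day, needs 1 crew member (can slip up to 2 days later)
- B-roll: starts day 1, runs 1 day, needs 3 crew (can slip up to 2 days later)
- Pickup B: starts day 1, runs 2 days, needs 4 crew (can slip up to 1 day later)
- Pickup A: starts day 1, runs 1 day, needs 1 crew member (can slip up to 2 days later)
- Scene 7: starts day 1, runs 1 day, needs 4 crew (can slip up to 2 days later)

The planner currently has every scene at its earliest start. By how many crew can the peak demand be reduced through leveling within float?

Early-start peak: d1:13  d2:4  d3:0 ⇒ 13.
Leveled (Scene 12@1, B-roll@2, Pickup B@1, Pickup A@1, Scene 7@3): d1:6  d2:7  d3:4 ⇒ 7.
Reduction 13 − 7 = 6.

6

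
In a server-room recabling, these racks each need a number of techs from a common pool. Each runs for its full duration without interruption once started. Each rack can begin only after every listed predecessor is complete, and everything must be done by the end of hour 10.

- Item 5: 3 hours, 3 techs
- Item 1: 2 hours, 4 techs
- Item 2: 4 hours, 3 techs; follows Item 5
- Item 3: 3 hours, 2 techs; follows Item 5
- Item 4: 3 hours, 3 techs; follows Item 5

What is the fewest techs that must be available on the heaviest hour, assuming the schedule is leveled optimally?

Early-start (Item 5@1, Item 1@1, Item 2@4, Item 3@4, Item 4@4) gives peak 8: h1:7  h2:7  h3:3  h4:8  h5:8  h6:8  h7:3  h8:0  h9:0  h10:0.
Shift Item 1→4, Item 2→6, Item 4→7.
Schedule Item 5@1, Item 1@4, Item 2@6, Item 3@4, Item 4@7: h1:3  h2:3  h3:3  h4:6  h5:6  h6:5  h7:6  h8:6  h9:6  h10:0 — peak 6.

6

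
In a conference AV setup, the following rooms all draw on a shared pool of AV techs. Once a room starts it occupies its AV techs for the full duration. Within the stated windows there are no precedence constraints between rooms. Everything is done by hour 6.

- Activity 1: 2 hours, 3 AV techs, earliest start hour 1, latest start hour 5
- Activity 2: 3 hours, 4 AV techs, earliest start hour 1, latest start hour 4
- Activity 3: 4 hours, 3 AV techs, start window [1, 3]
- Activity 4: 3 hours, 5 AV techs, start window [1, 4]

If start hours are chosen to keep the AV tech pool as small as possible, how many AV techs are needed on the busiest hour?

8

Early-start (Activity 1@1, Activity 2@1, Activity 3@1, Activity 4@1) gives peak 15: h1:15  h2:15  h3:12  h4:3  h5:0  h6:0.
Shift Activity 3→3, Activity 4→4.
Schedule Activity 1@1, Activity 2@1, Activity 3@3, Activity 4@4: h1:7  h2:7  h3:7  h4:8  h5:8  h6:8 — peak 8.
Total AV tech-hours = 45 over 6 hours ⇒ peak ≥ ⌈45/6⌉ = 8, so 8 is optimal.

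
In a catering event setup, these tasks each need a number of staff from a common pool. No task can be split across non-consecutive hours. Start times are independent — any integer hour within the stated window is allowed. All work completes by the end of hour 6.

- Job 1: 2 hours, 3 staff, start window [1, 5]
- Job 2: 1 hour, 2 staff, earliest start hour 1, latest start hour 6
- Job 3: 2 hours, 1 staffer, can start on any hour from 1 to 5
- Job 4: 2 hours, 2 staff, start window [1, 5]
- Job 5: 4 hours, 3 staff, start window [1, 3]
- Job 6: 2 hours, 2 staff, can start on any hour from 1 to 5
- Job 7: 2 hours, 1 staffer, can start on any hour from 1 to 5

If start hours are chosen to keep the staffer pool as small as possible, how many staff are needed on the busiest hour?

6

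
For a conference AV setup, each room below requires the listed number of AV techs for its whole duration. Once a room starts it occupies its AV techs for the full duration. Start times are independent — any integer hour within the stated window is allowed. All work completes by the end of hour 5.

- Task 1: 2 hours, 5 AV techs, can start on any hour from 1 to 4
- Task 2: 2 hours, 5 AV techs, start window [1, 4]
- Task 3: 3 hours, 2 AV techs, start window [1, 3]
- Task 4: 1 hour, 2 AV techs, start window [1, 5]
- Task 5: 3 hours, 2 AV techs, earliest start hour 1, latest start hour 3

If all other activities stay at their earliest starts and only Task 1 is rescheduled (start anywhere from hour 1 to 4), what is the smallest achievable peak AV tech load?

Task 1@1: h1:16  h2:14  h3:4  h4:0  h5:0 → peak 16
Task 1@2: h1:11  h2:14  h3:9  h4:0  h5:0 → peak 14
Task 1@3: h1:11  h2:9  h3:9  h4:5  h5:0 → peak 11
Task 1@4: h1:11  h2:9  h3:4  h4:5  h5:5 → peak 11
Best is Task 1@3, peak 11.

11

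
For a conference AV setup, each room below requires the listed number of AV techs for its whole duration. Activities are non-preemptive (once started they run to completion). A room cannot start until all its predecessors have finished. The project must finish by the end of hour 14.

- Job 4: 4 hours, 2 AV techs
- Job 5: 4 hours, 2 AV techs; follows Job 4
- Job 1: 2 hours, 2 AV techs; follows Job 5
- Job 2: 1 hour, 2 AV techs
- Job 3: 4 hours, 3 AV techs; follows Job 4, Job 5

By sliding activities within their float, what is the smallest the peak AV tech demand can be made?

4

Early-start (Job 4@1, Job 5@5, Job 1@9, Job 2@1, Job 3@9) gives peak 5: h1:4  h2:2  h3:2  h4:2  h5:2  h6:2  h7:2  h8:2  h9:5  h10:5  h11:3  h12:3  h13:0  h14:0.
Shift Job 3→11.
Schedule Job 4@1, Job 5@5, Job 1@9, Job 2@1, Job 3@11: h1:4  h2:2  h3:2  h4:2  h5:2  h6:2  h7:2  h8:2  h9:2  h10:2  h11:3  h12:3  h13:3  h14:3 — peak 4.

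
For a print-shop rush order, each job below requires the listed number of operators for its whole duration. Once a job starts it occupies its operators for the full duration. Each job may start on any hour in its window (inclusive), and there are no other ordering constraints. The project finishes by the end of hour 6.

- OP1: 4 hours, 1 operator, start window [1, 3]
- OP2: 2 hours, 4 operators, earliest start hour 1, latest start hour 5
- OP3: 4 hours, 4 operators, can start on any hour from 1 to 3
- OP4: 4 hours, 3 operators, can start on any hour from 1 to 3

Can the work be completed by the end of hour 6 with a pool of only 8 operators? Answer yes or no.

Schedule OP1@1, OP2@1, OP3@3, OP4@1: h1:8  h2:8  h3:8  h4:8  h5:4  h6:4 — peak 8 ≤ 8.

yes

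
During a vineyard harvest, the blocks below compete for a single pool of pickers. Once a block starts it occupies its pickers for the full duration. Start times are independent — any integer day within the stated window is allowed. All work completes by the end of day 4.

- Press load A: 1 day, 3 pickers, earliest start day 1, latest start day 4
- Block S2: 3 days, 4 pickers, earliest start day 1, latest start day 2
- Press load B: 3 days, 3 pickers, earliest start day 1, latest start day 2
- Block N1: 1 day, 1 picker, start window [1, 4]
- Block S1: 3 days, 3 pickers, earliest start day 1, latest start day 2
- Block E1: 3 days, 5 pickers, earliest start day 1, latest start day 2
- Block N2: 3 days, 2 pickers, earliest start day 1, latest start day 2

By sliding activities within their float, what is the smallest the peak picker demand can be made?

17

Early-start (Press load A@1, Block S2@1, Press load B@1, Block N1@1, Block S1@1, Block E1@1, Block N2@1) gives peak 21: d1:21  d2:17  d3:17  d4:0.
Shift Block E1→2.
Schedule Press load A@1, Block S2@1, Press load B@1, Block N1@1, Block S1@1, Block E1@2, Block N2@1: d1:16  d2:17  d3:17  d4:5 — peak 17.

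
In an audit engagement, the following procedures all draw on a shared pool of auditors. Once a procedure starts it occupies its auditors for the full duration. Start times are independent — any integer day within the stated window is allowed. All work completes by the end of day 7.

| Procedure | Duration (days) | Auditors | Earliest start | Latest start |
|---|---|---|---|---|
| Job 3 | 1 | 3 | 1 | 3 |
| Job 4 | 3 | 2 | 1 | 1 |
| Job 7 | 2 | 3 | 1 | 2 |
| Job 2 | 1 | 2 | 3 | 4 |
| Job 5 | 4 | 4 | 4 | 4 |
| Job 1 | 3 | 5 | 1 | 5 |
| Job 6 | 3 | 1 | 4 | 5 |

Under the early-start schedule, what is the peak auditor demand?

13

Early-start schedule: Job 3@1, Job 4@1, Job 7@1, Job 2@3, Job 5@4, Job 1@1, Job 6@4.
Load per day: day 1: 13, day 2: 10, day 3: 9, day 4: 5, day 5: 5, day 6: 5, day 7: 4.
Peak is 13.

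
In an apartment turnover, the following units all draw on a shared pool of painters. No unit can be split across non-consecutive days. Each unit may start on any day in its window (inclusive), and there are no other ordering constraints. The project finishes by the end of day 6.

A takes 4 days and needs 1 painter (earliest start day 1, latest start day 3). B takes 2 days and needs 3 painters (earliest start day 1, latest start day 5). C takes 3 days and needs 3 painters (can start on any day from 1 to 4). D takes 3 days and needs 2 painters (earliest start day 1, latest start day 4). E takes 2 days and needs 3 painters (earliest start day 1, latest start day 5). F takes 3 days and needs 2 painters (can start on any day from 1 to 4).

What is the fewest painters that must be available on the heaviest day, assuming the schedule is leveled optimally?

Early-start (A@1, B@1, C@1, D@1, E@1, F@1) gives peak 14: d1:14  d2:14  d3:8  d4:1  d5:0  d6:0.
Shift D→3, E→5, F→4.
Schedule A@1, B@1, C@1, D@3, E@5, F@4: d1:7  d2:7  d3:6  d4:5  d5:7  d6:5 — peak 7.
Total painter-days = 37 over 6 days ⇒ peak ≥ ⌈37/6⌉ = 7, so 7 is optimal.

7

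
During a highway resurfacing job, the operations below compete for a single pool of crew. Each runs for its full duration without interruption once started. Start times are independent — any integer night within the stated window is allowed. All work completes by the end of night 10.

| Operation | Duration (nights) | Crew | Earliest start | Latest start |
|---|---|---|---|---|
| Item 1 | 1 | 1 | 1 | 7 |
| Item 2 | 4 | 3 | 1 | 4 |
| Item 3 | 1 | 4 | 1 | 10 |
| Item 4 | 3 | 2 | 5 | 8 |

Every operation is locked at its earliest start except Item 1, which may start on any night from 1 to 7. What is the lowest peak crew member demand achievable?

7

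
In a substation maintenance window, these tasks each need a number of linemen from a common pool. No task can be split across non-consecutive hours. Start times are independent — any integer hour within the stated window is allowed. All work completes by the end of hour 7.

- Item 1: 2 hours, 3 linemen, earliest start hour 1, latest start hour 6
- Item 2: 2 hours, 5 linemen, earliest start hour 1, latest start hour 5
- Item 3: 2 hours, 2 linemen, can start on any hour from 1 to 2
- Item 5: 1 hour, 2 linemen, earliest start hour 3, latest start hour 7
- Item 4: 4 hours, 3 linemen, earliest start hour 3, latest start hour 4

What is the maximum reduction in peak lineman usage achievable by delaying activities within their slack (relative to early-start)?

3

Early-start peak: h1:10  h2:10  h3:5  h4:3  h5:3  h6:3  h7:0 ⇒ 10.
Leveled (Item 1@3, Item 2@1, Item 3@1, Item 5@3, Item 4@4): h1:7  h2:7  h3:5  h4:6  h5:3  h6:3  h7:3 ⇒ 7.
Reduction 10 − 7 = 3.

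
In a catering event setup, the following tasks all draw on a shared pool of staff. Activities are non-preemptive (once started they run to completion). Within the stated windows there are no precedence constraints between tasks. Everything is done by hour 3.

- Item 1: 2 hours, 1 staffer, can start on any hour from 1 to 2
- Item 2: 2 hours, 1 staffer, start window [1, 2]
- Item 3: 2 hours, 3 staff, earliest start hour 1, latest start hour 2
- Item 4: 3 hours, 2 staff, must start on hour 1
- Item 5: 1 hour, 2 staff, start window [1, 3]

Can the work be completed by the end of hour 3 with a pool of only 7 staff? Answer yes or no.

Schedule Item 1@1, Item 2@1, Item 3@1, Item 4@1, Item 5@3: h1:7  h2:7  h3:4 — peak 7 ≤ 7.

yes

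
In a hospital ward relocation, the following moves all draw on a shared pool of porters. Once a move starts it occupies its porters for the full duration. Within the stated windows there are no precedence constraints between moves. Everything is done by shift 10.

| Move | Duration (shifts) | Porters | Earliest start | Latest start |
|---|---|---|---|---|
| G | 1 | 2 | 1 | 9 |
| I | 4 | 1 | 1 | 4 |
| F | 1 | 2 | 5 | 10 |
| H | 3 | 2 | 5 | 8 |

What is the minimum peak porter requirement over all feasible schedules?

Early-start (G@1, I@1, F@5, H@5) gives peak 4: s1:3  s2:1  s3:1  s4:1  s5:4  s6:2  s7:2  s8:0  s9:0  s10:0.
Shift I→2, F→6, H→7.
Schedule G@1, I@2, F@6, H@7: s1:2  s2:1  s3:1  s4:1  s5:1  s6:2  s7:2  s8:2  s9:2  s10:0 — peak 2.
Total porter-shifts = 14 over 10 shifts ⇒ peak ≥ ⌈14/10⌉ = 2, so 2 is optimal.

2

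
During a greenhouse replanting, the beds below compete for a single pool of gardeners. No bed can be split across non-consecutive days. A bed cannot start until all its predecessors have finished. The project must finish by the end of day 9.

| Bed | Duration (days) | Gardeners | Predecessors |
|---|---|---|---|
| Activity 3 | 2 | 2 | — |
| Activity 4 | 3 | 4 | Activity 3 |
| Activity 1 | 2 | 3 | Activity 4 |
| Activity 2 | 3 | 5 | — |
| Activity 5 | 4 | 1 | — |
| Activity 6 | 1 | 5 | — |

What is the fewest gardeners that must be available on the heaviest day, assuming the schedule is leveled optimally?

7

Early-start (Activity 3@1, Activity 4@3, Activity 1@6, Activity 2@1, Activity 5@1, Activity 6@1) gives peak 13: d1:13  d2:8  d3:10  d4:5  d5:4  d6:3  d7:3  d8:0  d9:0.
Shift Activity 4→4, Activity 1→7, Activity 5→3, Activity 6→9.
Schedule Activity 3@1, Activity 4@4, Activity 1@7, Activity 2@1, Activity 5@3, Activity 6@9: d1:7  d2:7  d3:6  d4:5  d5:5  d6:5  d7:3  d8:3  d9:5 — peak 7.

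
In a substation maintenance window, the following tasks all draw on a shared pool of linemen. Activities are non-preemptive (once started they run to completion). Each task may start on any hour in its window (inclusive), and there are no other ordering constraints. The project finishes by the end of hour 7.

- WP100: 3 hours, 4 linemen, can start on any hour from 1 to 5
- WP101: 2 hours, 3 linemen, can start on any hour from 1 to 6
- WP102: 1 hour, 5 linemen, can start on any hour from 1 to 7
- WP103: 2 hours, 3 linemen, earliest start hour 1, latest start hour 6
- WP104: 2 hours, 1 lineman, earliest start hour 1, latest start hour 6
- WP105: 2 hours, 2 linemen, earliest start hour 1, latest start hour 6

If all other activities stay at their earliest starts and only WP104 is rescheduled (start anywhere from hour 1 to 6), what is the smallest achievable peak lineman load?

WP104@1: h1:18  h2:13  h3:4  h4:0  h5:0  h6:0  h7:0 → peak 18
WP104@2: h1:17  h2:13  h3:5  h4:0  h5:0  h6:0  h7:0 → peak 17
WP104@3: h1:17  h2:12  h3:5  h4:1  h5:0  h6:0  h7:0 → peak 17
WP104@4: h1:17  h2:12  h3:4  h4:1  h5:1  h6:0  h7:0 → peak 17
WP104@5: h1:17  h2:12  h3:4  h4:0  h5:1  h6:1  h7:0 → peak 17
WP104@6: h1:17  h2:12  h3:4  h4:0  h5:0  h6:1  h7:1 → peak 17
Best is WP104@2, peak 17.

17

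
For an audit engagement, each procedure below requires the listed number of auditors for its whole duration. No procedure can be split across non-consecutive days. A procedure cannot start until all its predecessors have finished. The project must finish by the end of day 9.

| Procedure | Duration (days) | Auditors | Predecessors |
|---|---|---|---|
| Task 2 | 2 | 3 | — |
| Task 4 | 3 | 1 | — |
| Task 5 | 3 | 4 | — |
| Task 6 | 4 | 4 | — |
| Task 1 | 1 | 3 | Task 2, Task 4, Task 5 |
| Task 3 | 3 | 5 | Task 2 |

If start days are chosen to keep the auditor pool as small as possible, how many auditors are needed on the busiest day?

Early-start (Task 2@1, Task 4@1, Task 5@1, Task 6@1, Task 1@4, Task 3@3) gives peak 14: d1:12  d2:12  d3:14  d4:12  d5:5  d6:0  d7:0  d8:0  d9:0.
Shift Task 5→4, Task 1→7, Task 3→7.
Schedule Task 2@1, Task 4@1, Task 5@4, Task 6@1, Task 1@7, Task 3@7: d1:8  d2:8  d3:5  d4:8  d5:4  d6:4  d7:8  d8:5  d9:5 — peak 8.

8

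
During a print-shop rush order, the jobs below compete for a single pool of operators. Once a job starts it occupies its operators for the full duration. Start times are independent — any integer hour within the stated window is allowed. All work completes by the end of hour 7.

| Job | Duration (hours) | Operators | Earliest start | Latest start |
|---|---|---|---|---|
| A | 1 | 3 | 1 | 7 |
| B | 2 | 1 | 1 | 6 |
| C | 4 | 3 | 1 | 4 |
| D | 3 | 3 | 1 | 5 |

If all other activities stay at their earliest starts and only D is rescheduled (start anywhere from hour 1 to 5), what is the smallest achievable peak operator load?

D@1: h1:10  h2:7  h3:6  h4:3  h5:0  h6:0  h7:0 → peak 10
D@2: h1:7  h2:7  h3:6  h4:6  h5:0  h6:0  h7:0 → peak 7
D@3: h1:7  h2:4  h3:6  h4:6  h5:3  h6:0  h7:0 → peak 7
D@4: h1:7  h2:4  h3:3  h4:6  h5:3  h6:3  h7:0 → peak 7
D@5: h1:7  h2:4  h3:3  h4:3  h5:3  h6:3  h7:3 → peak 7
Best is D@2, peak 7.

7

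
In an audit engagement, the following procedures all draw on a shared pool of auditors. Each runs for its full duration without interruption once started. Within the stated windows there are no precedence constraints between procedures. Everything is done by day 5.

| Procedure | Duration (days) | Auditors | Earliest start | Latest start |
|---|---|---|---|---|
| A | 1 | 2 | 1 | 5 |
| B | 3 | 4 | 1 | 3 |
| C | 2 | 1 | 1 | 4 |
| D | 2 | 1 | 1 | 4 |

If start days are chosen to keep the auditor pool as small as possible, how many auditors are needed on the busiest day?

4

Early-start (A@1, B@1, C@1, D@1) gives peak 8: d1:8  d2:6  d3:4  d4:0  d5:0.
Shift B→3.
Schedule A@1, B@3, C@1, D@1: d1:4  d2:2  d3:4  d4:4  d5:4 — peak 4.
Total auditor-days = 18 over 5 days ⇒ peak ≥ ⌈18/5⌉ = 4, so 4 is optimal.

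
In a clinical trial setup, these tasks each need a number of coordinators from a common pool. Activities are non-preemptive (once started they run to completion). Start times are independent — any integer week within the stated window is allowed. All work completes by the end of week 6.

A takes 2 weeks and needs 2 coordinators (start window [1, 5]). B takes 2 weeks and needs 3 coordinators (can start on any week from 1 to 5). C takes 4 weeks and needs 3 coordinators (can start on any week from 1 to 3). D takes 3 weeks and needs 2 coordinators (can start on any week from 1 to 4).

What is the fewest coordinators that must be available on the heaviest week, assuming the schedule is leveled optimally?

Early-start (A@1, B@1, C@1, D@1) gives peak 10: w1:10  w2:10  w3:5  w4:3  w5:0  w6:0.
Shift C→3, D→3.
Schedule A@1, B@1, C@3, D@3: w1:5  w2:5  w3:5  w4:5  w5:5  w6:3 — peak 5.
Total coordinator-weeks = 28 over 6 weeks ⇒ peak ≥ ⌈28/6⌉ = 5, so 5 is optimal.

5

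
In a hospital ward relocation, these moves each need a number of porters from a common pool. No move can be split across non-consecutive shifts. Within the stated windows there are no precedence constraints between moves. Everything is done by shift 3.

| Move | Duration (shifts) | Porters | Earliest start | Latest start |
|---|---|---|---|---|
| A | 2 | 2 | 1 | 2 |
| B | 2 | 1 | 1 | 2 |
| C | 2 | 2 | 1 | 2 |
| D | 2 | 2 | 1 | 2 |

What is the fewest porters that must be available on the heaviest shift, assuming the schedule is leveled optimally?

Schedule A@1, B@1, C@1, D@1: s1:7  s2:7  s3:0 — peak 7.
No arrangement of the 16 feasible schedules does better.

7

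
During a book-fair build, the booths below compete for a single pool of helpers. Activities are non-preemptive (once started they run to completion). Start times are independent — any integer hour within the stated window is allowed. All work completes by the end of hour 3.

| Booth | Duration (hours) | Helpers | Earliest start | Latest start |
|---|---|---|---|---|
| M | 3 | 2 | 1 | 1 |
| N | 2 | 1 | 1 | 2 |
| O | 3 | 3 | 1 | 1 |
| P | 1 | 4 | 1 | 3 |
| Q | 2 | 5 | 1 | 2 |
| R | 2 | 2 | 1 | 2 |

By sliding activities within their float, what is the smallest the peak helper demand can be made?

13

Early-start (M@1, N@1, O@1, P@1, Q@1, R@1) gives peak 17: h1:17  h2:13  h3:5.
Shift Q→2.
Schedule M@1, N@1, O@1, P@1, Q@2, R@1: h1:12  h2:13  h3:10 — peak 13.
No arrangement of the 24 feasible schedules does better.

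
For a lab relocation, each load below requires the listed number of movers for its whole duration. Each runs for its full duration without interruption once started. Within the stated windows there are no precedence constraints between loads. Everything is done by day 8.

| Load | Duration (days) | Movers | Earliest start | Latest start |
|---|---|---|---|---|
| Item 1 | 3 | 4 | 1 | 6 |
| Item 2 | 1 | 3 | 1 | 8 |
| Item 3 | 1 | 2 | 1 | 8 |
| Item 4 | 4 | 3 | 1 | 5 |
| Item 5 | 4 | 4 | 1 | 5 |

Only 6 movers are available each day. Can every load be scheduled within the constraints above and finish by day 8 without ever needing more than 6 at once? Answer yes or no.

no

The minimum achievable peak is 7; 6 < 7, so no feasible schedule stays within the cap.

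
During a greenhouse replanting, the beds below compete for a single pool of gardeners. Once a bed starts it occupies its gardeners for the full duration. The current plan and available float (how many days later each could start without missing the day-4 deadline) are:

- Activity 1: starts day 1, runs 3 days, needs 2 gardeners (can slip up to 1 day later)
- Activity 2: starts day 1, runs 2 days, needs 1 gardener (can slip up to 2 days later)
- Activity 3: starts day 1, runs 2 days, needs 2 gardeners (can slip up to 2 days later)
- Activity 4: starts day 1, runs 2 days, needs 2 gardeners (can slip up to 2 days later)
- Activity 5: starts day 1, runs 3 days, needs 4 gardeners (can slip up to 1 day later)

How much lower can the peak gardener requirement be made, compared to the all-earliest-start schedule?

Early-start peak: d1:11  d2:11  d3:6  d4:0 ⇒ 11.
Leveled (Activity 1@1, Activity 2@1, Activity 3@1, Activity 4@3, Activity 5@1): d1:9  d2:9  d3:8  d4:2 ⇒ 9.
Reduction 11 − 9 = 2.

2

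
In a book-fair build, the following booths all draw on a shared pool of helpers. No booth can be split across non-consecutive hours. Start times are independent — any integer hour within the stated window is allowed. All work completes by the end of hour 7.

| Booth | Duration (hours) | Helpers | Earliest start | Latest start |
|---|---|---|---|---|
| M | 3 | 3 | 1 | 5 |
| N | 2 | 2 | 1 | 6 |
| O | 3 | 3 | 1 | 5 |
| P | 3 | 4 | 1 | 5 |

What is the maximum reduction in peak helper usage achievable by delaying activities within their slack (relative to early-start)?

Early-start peak: h1:12  h2:12  h3:10  h4:0  h5:0  h6:0  h7:0 ⇒ 12.
Leveled (M@1, N@4, O@1, P@4): h1:6  h2:6  h3:6  h4:6  h5:6  h6:4  h7:0 ⇒ 6.
Reduction 12 − 6 = 6.

6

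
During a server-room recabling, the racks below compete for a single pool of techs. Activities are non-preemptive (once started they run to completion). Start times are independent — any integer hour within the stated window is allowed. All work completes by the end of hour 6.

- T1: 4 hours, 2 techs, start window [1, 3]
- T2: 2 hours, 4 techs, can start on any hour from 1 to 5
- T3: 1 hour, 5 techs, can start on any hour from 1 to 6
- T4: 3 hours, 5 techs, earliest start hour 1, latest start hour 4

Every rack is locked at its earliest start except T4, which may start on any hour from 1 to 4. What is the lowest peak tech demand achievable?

T4@1: h1:16  h2:11  h3:7  h4:2  h5:0  h6:0 → peak 16
T4@2: h1:11  h2:11  h3:7  h4:7  h5:0  h6:0 → peak 11
T4@3: h1:11  h2:6  h3:7  h4:7  h5:5  h6:0 → peak 11
T4@4: h1:11  h2:6  h3:2  h4:7  h5:5  h6:5 → peak 11
Best is T4@2, peak 11.

11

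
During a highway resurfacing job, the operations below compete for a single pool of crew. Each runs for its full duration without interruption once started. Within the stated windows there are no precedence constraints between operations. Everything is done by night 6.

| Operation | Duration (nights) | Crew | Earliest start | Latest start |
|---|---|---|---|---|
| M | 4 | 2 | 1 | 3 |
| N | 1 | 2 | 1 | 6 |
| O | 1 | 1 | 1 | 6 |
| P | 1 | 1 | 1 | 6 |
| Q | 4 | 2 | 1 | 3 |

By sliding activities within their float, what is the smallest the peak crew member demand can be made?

4

Early-start (M@1, N@1, O@1, P@1, Q@1) gives peak 8: n1:8  n2:4  n3:4  n4:4  n5:0  n6:0.
Shift O→2, P→2, Q→3.
Schedule M@1, N@1, O@2, P@2, Q@3: n1:4  n2:4  n3:4  n4:4  n5:2  n6:2 — peak 4.
Total crew member-nights = 20 over 6 nights ⇒ peak ≥ ⌈20/6⌉ = 4, so 4 is optimal.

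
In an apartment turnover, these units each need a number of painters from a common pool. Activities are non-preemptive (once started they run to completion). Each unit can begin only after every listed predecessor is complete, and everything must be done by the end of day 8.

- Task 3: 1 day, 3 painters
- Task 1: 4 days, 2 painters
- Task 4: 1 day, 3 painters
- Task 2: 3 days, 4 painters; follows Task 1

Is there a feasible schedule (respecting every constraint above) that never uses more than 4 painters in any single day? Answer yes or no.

The minimum achievable peak is 5; 4 < 5, so no feasible schedule stays within the cap.

no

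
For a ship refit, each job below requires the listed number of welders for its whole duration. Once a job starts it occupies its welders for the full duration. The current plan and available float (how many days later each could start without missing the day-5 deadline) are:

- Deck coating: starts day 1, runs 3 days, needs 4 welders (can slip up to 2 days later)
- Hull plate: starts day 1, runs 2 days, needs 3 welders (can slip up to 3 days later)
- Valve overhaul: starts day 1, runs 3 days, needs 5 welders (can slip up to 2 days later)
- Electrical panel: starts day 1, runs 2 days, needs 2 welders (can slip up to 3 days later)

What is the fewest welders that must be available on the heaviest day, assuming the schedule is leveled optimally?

9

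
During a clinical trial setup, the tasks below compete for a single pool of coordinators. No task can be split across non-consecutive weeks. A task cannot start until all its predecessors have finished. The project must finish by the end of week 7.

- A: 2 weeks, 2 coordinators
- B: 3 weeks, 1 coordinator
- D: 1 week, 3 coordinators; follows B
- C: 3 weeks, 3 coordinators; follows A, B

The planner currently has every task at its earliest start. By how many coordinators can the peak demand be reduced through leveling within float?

Early-start peak: w1:3  w2:3  w3:1  w4:6  w5:3  w6:3  w7:0 ⇒ 6.
Leveled (A@1, B@1, D@4, C@5): w1:3  w2:3  w3:1  w4:3  w5:3  w6:3  w7:3 ⇒ 3.
Reduction 6 − 3 = 3.

3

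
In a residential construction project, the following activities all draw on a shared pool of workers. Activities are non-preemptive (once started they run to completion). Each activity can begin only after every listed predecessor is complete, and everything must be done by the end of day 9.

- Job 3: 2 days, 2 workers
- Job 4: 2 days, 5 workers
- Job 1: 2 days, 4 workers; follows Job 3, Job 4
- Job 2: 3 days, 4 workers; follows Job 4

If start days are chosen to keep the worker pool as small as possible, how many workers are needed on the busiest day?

Early-start (Job 3@1, Job 4@1, Job 1@3, Job 2@3) gives peak 8: d1:7  d2:7  d3:8  d4:8  d5:4  d6:0  d7:0  d8:0  d9:0.
Shift Job 4→3, Job 1→5, Job 2→7.
Schedule Job 3@1, Job 4@3, Job 1@5, Job 2@7: d1:2  d2:2  d3:5  d4:5  d5:4  d6:4  d7:4  d8:4  d9:4 — peak 5.

5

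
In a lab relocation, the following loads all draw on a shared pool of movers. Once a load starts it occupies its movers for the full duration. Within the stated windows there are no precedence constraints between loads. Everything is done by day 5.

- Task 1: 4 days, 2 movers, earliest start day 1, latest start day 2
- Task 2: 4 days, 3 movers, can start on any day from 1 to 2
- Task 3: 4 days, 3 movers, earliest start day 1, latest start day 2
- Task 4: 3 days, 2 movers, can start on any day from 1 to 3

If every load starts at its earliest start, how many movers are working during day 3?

At early start, day 3 has: Task 1, Task 2, Task 3, Task 4.
Demand: 2 + 3 + 3 + 2 = 10.

10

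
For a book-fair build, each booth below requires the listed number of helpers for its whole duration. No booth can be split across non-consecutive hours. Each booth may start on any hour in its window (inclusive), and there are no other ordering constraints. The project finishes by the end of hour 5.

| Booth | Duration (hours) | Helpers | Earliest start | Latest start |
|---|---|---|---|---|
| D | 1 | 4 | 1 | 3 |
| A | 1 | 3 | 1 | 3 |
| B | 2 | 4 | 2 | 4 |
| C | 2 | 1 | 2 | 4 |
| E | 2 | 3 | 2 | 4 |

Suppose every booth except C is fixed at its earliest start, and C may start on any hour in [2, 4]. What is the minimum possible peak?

C@2: h1:7  h2:8  h3:8  h4:0  h5:0 → peak 8
C@3: h1:7  h2:7  h3:8  h4:1  h5:0 → peak 8
C@4: h1:7  h2:7  h3:7  h4:1  h5:1 → peak 7
Best is C@4, peak 7.

7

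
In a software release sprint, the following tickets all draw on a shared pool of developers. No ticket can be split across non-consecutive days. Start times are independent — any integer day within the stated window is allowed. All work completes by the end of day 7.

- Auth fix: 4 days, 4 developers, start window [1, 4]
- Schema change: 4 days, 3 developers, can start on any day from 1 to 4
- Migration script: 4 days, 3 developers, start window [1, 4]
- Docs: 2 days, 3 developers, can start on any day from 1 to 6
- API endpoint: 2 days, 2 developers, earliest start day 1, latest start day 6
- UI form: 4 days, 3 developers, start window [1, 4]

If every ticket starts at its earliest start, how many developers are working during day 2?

At early start, day 2 has: Auth fix, Schema change, Migration script, Docs, API endpoint, UI form.
Demand: 4 + 3 + 3 + 3 + 2 + 3 = 18.

18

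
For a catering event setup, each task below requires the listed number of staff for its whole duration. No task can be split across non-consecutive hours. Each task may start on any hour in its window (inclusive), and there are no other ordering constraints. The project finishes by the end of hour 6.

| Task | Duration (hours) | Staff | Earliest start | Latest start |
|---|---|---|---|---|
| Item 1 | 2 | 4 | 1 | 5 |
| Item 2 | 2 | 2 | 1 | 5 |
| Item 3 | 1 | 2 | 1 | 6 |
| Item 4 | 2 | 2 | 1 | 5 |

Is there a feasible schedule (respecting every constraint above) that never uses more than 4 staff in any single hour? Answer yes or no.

Schedule Item 1@1, Item 2@3, Item 3@3, Item 4@4: h1:4  h2:4  h3:4  h4:4  h5:2  h6:0 — peak 4 ≤ 4.

yes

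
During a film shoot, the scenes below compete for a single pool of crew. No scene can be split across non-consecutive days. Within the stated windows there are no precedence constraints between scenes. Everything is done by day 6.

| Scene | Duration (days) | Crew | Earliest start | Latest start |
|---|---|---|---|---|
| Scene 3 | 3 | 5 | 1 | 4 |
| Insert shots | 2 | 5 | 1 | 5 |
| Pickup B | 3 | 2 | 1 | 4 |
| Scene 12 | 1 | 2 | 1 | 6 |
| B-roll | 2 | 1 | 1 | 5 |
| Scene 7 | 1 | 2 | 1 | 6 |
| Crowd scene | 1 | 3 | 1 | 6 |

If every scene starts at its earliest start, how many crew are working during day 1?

At early start, day 1 has: Scene 3, Insert shots, Pickup B, Scene 12, B-roll, Scene 7, Crowd scene.
Demand: 5 + 5 + 2 + 2 + 1 + 2 + 3 = 20.

20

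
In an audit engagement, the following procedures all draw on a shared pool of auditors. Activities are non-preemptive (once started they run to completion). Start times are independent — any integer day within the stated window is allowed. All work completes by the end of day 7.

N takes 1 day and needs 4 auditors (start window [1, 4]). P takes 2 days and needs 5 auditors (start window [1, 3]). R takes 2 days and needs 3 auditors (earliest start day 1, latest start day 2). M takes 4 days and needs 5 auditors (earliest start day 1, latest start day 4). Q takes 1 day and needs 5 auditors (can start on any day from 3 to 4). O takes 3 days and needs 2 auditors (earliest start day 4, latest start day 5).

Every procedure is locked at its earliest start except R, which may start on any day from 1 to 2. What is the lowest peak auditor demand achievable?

14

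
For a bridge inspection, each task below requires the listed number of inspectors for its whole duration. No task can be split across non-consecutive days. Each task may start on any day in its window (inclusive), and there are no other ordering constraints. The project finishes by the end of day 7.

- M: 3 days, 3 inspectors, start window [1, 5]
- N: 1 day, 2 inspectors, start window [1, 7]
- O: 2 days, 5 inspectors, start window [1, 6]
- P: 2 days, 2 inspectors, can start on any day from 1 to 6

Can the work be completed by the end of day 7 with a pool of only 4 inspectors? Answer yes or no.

The minimum achievable peak is 5; 4 < 5, so no feasible schedule stays within the cap.

no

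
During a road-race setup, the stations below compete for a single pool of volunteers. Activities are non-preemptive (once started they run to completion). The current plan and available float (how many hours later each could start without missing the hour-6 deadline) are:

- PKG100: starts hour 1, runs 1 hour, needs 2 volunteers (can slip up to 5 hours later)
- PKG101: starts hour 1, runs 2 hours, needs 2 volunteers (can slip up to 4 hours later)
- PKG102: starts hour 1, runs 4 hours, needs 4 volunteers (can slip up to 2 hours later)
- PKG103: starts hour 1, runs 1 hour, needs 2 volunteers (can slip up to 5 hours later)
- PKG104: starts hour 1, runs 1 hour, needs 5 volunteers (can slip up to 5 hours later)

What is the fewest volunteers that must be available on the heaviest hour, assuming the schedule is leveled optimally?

Early-start (PKG100@1, PKG101@1, PKG102@1, PKG103@1, PKG104@1) gives peak 15: h1:15  h2:6  h3:4  h4:4  h5:0  h6:0.
Shift PKG102→2, PKG104→6.
Schedule PKG100@1, PKG101@1, PKG102@2, PKG103@1, PKG104@6: h1:6  h2:6  h3:4  h4:4  h5:4  h6:5 — peak 6.

6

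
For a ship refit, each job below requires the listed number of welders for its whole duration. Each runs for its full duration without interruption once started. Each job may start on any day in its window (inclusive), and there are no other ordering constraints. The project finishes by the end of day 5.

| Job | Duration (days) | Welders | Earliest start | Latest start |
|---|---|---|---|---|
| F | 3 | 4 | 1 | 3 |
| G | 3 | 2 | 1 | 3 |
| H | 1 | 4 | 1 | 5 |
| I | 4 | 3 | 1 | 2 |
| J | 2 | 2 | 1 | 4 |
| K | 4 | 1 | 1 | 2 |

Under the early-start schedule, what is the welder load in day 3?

10

At early start, day 3 has: F, G, I, K.
Demand: 4 + 2 + 3 + 1 = 10.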